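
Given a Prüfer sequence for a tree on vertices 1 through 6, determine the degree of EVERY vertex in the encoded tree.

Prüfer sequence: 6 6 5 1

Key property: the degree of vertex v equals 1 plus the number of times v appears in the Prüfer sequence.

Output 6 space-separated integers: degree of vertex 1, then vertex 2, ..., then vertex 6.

Answer: 2 1 1 1 2 3

Derivation:
p_1 = 6: count[6] becomes 1
p_2 = 6: count[6] becomes 2
p_3 = 5: count[5] becomes 1
p_4 = 1: count[1] becomes 1
Degrees (1 + count): deg[1]=1+1=2, deg[2]=1+0=1, deg[3]=1+0=1, deg[4]=1+0=1, deg[5]=1+1=2, deg[6]=1+2=3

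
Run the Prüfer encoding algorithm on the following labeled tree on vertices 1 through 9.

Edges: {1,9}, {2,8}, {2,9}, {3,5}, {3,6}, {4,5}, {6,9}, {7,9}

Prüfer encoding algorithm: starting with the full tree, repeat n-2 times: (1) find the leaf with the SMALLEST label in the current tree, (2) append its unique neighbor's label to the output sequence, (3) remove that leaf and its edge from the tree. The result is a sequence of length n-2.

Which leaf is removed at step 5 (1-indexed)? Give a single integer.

Answer: 6

Derivation:
Step 1: current leaves = {1,4,7,8}. Remove leaf 1 (neighbor: 9).
Step 2: current leaves = {4,7,8}. Remove leaf 4 (neighbor: 5).
Step 3: current leaves = {5,7,8}. Remove leaf 5 (neighbor: 3).
Step 4: current leaves = {3,7,8}. Remove leaf 3 (neighbor: 6).
Step 5: current leaves = {6,7,8}. Remove leaf 6 (neighbor: 9).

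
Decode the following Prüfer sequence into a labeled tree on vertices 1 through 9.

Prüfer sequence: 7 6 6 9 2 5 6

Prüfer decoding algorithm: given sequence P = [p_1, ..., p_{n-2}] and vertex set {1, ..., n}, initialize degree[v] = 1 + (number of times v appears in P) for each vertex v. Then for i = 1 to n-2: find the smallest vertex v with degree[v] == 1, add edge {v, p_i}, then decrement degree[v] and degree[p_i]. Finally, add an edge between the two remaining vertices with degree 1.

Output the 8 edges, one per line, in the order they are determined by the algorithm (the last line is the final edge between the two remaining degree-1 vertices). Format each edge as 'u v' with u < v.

Initial degrees: {1:1, 2:2, 3:1, 4:1, 5:2, 6:4, 7:2, 8:1, 9:2}
Step 1: smallest deg-1 vertex = 1, p_1 = 7. Add edge {1,7}. Now deg[1]=0, deg[7]=1.
Step 2: smallest deg-1 vertex = 3, p_2 = 6. Add edge {3,6}. Now deg[3]=0, deg[6]=3.
Step 3: smallest deg-1 vertex = 4, p_3 = 6. Add edge {4,6}. Now deg[4]=0, deg[6]=2.
Step 4: smallest deg-1 vertex = 7, p_4 = 9. Add edge {7,9}. Now deg[7]=0, deg[9]=1.
Step 5: smallest deg-1 vertex = 8, p_5 = 2. Add edge {2,8}. Now deg[8]=0, deg[2]=1.
Step 6: smallest deg-1 vertex = 2, p_6 = 5. Add edge {2,5}. Now deg[2]=0, deg[5]=1.
Step 7: smallest deg-1 vertex = 5, p_7 = 6. Add edge {5,6}. Now deg[5]=0, deg[6]=1.
Final: two remaining deg-1 vertices are 6, 9. Add edge {6,9}.

Answer: 1 7
3 6
4 6
7 9
2 8
2 5
5 6
6 9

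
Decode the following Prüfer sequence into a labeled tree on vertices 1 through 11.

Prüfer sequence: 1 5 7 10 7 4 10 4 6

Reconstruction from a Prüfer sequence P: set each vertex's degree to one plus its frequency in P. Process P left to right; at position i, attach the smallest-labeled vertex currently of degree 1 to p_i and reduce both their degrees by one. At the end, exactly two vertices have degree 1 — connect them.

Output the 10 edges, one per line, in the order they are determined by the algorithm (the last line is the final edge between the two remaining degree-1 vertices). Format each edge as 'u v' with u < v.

Answer: 1 2
1 5
3 7
5 10
7 8
4 7
9 10
4 10
4 6
6 11

Derivation:
Initial degrees: {1:2, 2:1, 3:1, 4:3, 5:2, 6:2, 7:3, 8:1, 9:1, 10:3, 11:1}
Step 1: smallest deg-1 vertex = 2, p_1 = 1. Add edge {1,2}. Now deg[2]=0, deg[1]=1.
Step 2: smallest deg-1 vertex = 1, p_2 = 5. Add edge {1,5}. Now deg[1]=0, deg[5]=1.
Step 3: smallest deg-1 vertex = 3, p_3 = 7. Add edge {3,7}. Now deg[3]=0, deg[7]=2.
Step 4: smallest deg-1 vertex = 5, p_4 = 10. Add edge {5,10}. Now deg[5]=0, deg[10]=2.
Step 5: smallest deg-1 vertex = 8, p_5 = 7. Add edge {7,8}. Now deg[8]=0, deg[7]=1.
Step 6: smallest deg-1 vertex = 7, p_6 = 4. Add edge {4,7}. Now deg[7]=0, deg[4]=2.
Step 7: smallest deg-1 vertex = 9, p_7 = 10. Add edge {9,10}. Now deg[9]=0, deg[10]=1.
Step 8: smallest deg-1 vertex = 10, p_8 = 4. Add edge {4,10}. Now deg[10]=0, deg[4]=1.
Step 9: smallest deg-1 vertex = 4, p_9 = 6. Add edge {4,6}. Now deg[4]=0, deg[6]=1.
Final: two remaining deg-1 vertices are 6, 11. Add edge {6,11}.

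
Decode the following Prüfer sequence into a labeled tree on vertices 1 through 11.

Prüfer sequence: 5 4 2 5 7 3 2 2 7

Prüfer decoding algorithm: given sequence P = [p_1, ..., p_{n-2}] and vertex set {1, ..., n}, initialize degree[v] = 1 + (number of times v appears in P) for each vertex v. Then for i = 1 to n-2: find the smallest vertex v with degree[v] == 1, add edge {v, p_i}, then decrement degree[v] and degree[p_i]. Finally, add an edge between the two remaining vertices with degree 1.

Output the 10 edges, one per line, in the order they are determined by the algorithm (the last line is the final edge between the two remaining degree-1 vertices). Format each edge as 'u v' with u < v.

Initial degrees: {1:1, 2:4, 3:2, 4:2, 5:3, 6:1, 7:3, 8:1, 9:1, 10:1, 11:1}
Step 1: smallest deg-1 vertex = 1, p_1 = 5. Add edge {1,5}. Now deg[1]=0, deg[5]=2.
Step 2: smallest deg-1 vertex = 6, p_2 = 4. Add edge {4,6}. Now deg[6]=0, deg[4]=1.
Step 3: smallest deg-1 vertex = 4, p_3 = 2. Add edge {2,4}. Now deg[4]=0, deg[2]=3.
Step 4: smallest deg-1 vertex = 8, p_4 = 5. Add edge {5,8}. Now deg[8]=0, deg[5]=1.
Step 5: smallest deg-1 vertex = 5, p_5 = 7. Add edge {5,7}. Now deg[5]=0, deg[7]=2.
Step 6: smallest deg-1 vertex = 9, p_6 = 3. Add edge {3,9}. Now deg[9]=0, deg[3]=1.
Step 7: smallest deg-1 vertex = 3, p_7 = 2. Add edge {2,3}. Now deg[3]=0, deg[2]=2.
Step 8: smallest deg-1 vertex = 10, p_8 = 2. Add edge {2,10}. Now deg[10]=0, deg[2]=1.
Step 9: smallest deg-1 vertex = 2, p_9 = 7. Add edge {2,7}. Now deg[2]=0, deg[7]=1.
Final: two remaining deg-1 vertices are 7, 11. Add edge {7,11}.

Answer: 1 5
4 6
2 4
5 8
5 7
3 9
2 3
2 10
2 7
7 11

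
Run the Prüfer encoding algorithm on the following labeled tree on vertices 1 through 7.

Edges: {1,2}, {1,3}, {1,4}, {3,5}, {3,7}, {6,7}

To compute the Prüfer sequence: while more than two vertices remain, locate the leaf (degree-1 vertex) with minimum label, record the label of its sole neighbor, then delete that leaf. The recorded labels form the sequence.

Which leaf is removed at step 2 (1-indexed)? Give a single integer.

Step 1: current leaves = {2,4,5,6}. Remove leaf 2 (neighbor: 1).
Step 2: current leaves = {4,5,6}. Remove leaf 4 (neighbor: 1).

Answer: 4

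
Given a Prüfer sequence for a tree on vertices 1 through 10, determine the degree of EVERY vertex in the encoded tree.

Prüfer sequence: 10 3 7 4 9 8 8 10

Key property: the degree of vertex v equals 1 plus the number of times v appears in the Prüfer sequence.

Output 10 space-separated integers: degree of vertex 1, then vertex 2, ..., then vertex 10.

p_1 = 10: count[10] becomes 1
p_2 = 3: count[3] becomes 1
p_3 = 7: count[7] becomes 1
p_4 = 4: count[4] becomes 1
p_5 = 9: count[9] becomes 1
p_6 = 8: count[8] becomes 1
p_7 = 8: count[8] becomes 2
p_8 = 10: count[10] becomes 2
Degrees (1 + count): deg[1]=1+0=1, deg[2]=1+0=1, deg[3]=1+1=2, deg[4]=1+1=2, deg[5]=1+0=1, deg[6]=1+0=1, deg[7]=1+1=2, deg[8]=1+2=3, deg[9]=1+1=2, deg[10]=1+2=3

Answer: 1 1 2 2 1 1 2 3 2 3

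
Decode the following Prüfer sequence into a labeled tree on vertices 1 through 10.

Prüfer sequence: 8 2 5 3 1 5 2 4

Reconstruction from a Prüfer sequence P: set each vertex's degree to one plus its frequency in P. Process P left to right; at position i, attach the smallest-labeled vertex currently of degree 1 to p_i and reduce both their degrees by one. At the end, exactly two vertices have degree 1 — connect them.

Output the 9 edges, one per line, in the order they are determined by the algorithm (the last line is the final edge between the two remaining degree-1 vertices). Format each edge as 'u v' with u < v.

Initial degrees: {1:2, 2:3, 3:2, 4:2, 5:3, 6:1, 7:1, 8:2, 9:1, 10:1}
Step 1: smallest deg-1 vertex = 6, p_1 = 8. Add edge {6,8}. Now deg[6]=0, deg[8]=1.
Step 2: smallest deg-1 vertex = 7, p_2 = 2. Add edge {2,7}. Now deg[7]=0, deg[2]=2.
Step 3: smallest deg-1 vertex = 8, p_3 = 5. Add edge {5,8}. Now deg[8]=0, deg[5]=2.
Step 4: smallest deg-1 vertex = 9, p_4 = 3. Add edge {3,9}. Now deg[9]=0, deg[3]=1.
Step 5: smallest deg-1 vertex = 3, p_5 = 1. Add edge {1,3}. Now deg[3]=0, deg[1]=1.
Step 6: smallest deg-1 vertex = 1, p_6 = 5. Add edge {1,5}. Now deg[1]=0, deg[5]=1.
Step 7: smallest deg-1 vertex = 5, p_7 = 2. Add edge {2,5}. Now deg[5]=0, deg[2]=1.
Step 8: smallest deg-1 vertex = 2, p_8 = 4. Add edge {2,4}. Now deg[2]=0, deg[4]=1.
Final: two remaining deg-1 vertices are 4, 10. Add edge {4,10}.

Answer: 6 8
2 7
5 8
3 9
1 3
1 5
2 5
2 4
4 10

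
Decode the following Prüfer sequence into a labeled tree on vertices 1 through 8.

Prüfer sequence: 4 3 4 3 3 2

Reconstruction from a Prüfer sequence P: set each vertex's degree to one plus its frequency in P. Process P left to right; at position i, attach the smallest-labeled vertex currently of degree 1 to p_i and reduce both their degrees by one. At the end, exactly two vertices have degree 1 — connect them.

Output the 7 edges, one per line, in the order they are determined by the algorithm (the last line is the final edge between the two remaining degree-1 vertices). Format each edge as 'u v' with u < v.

Initial degrees: {1:1, 2:2, 3:4, 4:3, 5:1, 6:1, 7:1, 8:1}
Step 1: smallest deg-1 vertex = 1, p_1 = 4. Add edge {1,4}. Now deg[1]=0, deg[4]=2.
Step 2: smallest deg-1 vertex = 5, p_2 = 3. Add edge {3,5}. Now deg[5]=0, deg[3]=3.
Step 3: smallest deg-1 vertex = 6, p_3 = 4. Add edge {4,6}. Now deg[6]=0, deg[4]=1.
Step 4: smallest deg-1 vertex = 4, p_4 = 3. Add edge {3,4}. Now deg[4]=0, deg[3]=2.
Step 5: smallest deg-1 vertex = 7, p_5 = 3. Add edge {3,7}. Now deg[7]=0, deg[3]=1.
Step 6: smallest deg-1 vertex = 3, p_6 = 2. Add edge {2,3}. Now deg[3]=0, deg[2]=1.
Final: two remaining deg-1 vertices are 2, 8. Add edge {2,8}.

Answer: 1 4
3 5
4 6
3 4
3 7
2 3
2 8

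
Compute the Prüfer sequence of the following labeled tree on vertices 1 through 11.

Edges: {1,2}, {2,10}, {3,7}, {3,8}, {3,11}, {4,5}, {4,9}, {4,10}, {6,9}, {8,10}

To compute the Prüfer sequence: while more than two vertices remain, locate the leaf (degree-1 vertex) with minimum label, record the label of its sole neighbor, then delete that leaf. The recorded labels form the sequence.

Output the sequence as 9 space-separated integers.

Step 1: leaves = {1,5,6,7,11}. Remove smallest leaf 1, emit neighbor 2.
Step 2: leaves = {2,5,6,7,11}. Remove smallest leaf 2, emit neighbor 10.
Step 3: leaves = {5,6,7,11}. Remove smallest leaf 5, emit neighbor 4.
Step 4: leaves = {6,7,11}. Remove smallest leaf 6, emit neighbor 9.
Step 5: leaves = {7,9,11}. Remove smallest leaf 7, emit neighbor 3.
Step 6: leaves = {9,11}. Remove smallest leaf 9, emit neighbor 4.
Step 7: leaves = {4,11}. Remove smallest leaf 4, emit neighbor 10.
Step 8: leaves = {10,11}. Remove smallest leaf 10, emit neighbor 8.
Step 9: leaves = {8,11}. Remove smallest leaf 8, emit neighbor 3.
Done: 2 vertices remain (3, 11). Sequence = [2 10 4 9 3 4 10 8 3]

Answer: 2 10 4 9 3 4 10 8 3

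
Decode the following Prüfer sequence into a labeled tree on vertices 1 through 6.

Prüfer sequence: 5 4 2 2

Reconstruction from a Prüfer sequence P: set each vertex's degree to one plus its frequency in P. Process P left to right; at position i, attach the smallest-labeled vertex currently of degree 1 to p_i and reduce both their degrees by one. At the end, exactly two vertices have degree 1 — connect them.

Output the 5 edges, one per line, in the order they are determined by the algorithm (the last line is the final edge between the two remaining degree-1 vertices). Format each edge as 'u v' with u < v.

Initial degrees: {1:1, 2:3, 3:1, 4:2, 5:2, 6:1}
Step 1: smallest deg-1 vertex = 1, p_1 = 5. Add edge {1,5}. Now deg[1]=0, deg[5]=1.
Step 2: smallest deg-1 vertex = 3, p_2 = 4. Add edge {3,4}. Now deg[3]=0, deg[4]=1.
Step 3: smallest deg-1 vertex = 4, p_3 = 2. Add edge {2,4}. Now deg[4]=0, deg[2]=2.
Step 4: smallest deg-1 vertex = 5, p_4 = 2. Add edge {2,5}. Now deg[5]=0, deg[2]=1.
Final: two remaining deg-1 vertices are 2, 6. Add edge {2,6}.

Answer: 1 5
3 4
2 4
2 5
2 6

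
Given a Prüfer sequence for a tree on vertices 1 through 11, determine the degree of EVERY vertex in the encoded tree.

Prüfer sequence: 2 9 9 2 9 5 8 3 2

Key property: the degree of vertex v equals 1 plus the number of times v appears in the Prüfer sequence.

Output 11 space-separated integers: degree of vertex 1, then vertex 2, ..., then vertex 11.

p_1 = 2: count[2] becomes 1
p_2 = 9: count[9] becomes 1
p_3 = 9: count[9] becomes 2
p_4 = 2: count[2] becomes 2
p_5 = 9: count[9] becomes 3
p_6 = 5: count[5] becomes 1
p_7 = 8: count[8] becomes 1
p_8 = 3: count[3] becomes 1
p_9 = 2: count[2] becomes 3
Degrees (1 + count): deg[1]=1+0=1, deg[2]=1+3=4, deg[3]=1+1=2, deg[4]=1+0=1, deg[5]=1+1=2, deg[6]=1+0=1, deg[7]=1+0=1, deg[8]=1+1=2, deg[9]=1+3=4, deg[10]=1+0=1, deg[11]=1+0=1

Answer: 1 4 2 1 2 1 1 2 4 1 1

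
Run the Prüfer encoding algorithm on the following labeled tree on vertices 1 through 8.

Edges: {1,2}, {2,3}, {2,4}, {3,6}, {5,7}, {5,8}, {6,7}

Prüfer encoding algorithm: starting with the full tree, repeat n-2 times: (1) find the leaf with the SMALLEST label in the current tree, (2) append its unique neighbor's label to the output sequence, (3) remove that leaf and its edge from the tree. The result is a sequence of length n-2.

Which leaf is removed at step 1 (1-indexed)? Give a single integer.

Step 1: current leaves = {1,4,8}. Remove leaf 1 (neighbor: 2).

Answer: 1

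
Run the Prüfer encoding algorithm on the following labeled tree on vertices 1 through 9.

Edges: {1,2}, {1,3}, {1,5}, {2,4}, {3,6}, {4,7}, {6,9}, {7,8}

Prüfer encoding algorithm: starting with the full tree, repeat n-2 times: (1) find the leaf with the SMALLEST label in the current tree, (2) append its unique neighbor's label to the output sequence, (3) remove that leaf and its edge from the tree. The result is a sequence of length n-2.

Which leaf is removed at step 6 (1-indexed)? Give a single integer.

Answer: 1

Derivation:
Step 1: current leaves = {5,8,9}. Remove leaf 5 (neighbor: 1).
Step 2: current leaves = {8,9}. Remove leaf 8 (neighbor: 7).
Step 3: current leaves = {7,9}. Remove leaf 7 (neighbor: 4).
Step 4: current leaves = {4,9}. Remove leaf 4 (neighbor: 2).
Step 5: current leaves = {2,9}. Remove leaf 2 (neighbor: 1).
Step 6: current leaves = {1,9}. Remove leaf 1 (neighbor: 3).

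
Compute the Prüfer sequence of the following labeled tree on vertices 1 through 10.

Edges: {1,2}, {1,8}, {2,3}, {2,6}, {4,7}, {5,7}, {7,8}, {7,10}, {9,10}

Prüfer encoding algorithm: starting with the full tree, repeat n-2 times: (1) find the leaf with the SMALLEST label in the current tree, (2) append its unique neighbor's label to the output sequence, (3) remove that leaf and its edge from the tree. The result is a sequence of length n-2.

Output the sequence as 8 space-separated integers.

Answer: 2 7 7 2 1 8 7 10

Derivation:
Step 1: leaves = {3,4,5,6,9}. Remove smallest leaf 3, emit neighbor 2.
Step 2: leaves = {4,5,6,9}. Remove smallest leaf 4, emit neighbor 7.
Step 3: leaves = {5,6,9}. Remove smallest leaf 5, emit neighbor 7.
Step 4: leaves = {6,9}. Remove smallest leaf 6, emit neighbor 2.
Step 5: leaves = {2,9}. Remove smallest leaf 2, emit neighbor 1.
Step 6: leaves = {1,9}. Remove smallest leaf 1, emit neighbor 8.
Step 7: leaves = {8,9}. Remove smallest leaf 8, emit neighbor 7.
Step 8: leaves = {7,9}. Remove smallest leaf 7, emit neighbor 10.
Done: 2 vertices remain (9, 10). Sequence = [2 7 7 2 1 8 7 10]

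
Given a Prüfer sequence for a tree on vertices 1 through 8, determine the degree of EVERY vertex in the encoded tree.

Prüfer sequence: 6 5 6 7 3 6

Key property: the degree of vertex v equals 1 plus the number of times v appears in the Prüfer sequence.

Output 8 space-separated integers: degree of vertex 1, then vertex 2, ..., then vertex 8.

p_1 = 6: count[6] becomes 1
p_2 = 5: count[5] becomes 1
p_3 = 6: count[6] becomes 2
p_4 = 7: count[7] becomes 1
p_5 = 3: count[3] becomes 1
p_6 = 6: count[6] becomes 3
Degrees (1 + count): deg[1]=1+0=1, deg[2]=1+0=1, deg[3]=1+1=2, deg[4]=1+0=1, deg[5]=1+1=2, deg[6]=1+3=4, deg[7]=1+1=2, deg[8]=1+0=1

Answer: 1 1 2 1 2 4 2 1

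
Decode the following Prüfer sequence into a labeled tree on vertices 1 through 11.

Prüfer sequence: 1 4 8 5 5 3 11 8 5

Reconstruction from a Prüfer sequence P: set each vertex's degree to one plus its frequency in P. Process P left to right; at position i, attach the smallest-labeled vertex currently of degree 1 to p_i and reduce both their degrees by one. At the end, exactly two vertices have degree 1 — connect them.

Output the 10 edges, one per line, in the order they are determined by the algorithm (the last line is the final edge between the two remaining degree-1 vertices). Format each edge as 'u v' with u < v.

Initial degrees: {1:2, 2:1, 3:2, 4:2, 5:4, 6:1, 7:1, 8:3, 9:1, 10:1, 11:2}
Step 1: smallest deg-1 vertex = 2, p_1 = 1. Add edge {1,2}. Now deg[2]=0, deg[1]=1.
Step 2: smallest deg-1 vertex = 1, p_2 = 4. Add edge {1,4}. Now deg[1]=0, deg[4]=1.
Step 3: smallest deg-1 vertex = 4, p_3 = 8. Add edge {4,8}. Now deg[4]=0, deg[8]=2.
Step 4: smallest deg-1 vertex = 6, p_4 = 5. Add edge {5,6}. Now deg[6]=0, deg[5]=3.
Step 5: smallest deg-1 vertex = 7, p_5 = 5. Add edge {5,7}. Now deg[7]=0, deg[5]=2.
Step 6: smallest deg-1 vertex = 9, p_6 = 3. Add edge {3,9}. Now deg[9]=0, deg[3]=1.
Step 7: smallest deg-1 vertex = 3, p_7 = 11. Add edge {3,11}. Now deg[3]=0, deg[11]=1.
Step 8: smallest deg-1 vertex = 10, p_8 = 8. Add edge {8,10}. Now deg[10]=0, deg[8]=1.
Step 9: smallest deg-1 vertex = 8, p_9 = 5. Add edge {5,8}. Now deg[8]=0, deg[5]=1.
Final: two remaining deg-1 vertices are 5, 11. Add edge {5,11}.

Answer: 1 2
1 4
4 8
5 6
5 7
3 9
3 11
8 10
5 8
5 11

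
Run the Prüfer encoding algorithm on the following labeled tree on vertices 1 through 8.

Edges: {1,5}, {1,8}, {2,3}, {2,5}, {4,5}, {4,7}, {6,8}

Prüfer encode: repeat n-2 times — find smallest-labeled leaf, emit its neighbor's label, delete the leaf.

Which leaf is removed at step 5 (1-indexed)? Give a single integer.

Step 1: current leaves = {3,6,7}. Remove leaf 3 (neighbor: 2).
Step 2: current leaves = {2,6,7}. Remove leaf 2 (neighbor: 5).
Step 3: current leaves = {6,7}. Remove leaf 6 (neighbor: 8).
Step 4: current leaves = {7,8}. Remove leaf 7 (neighbor: 4).
Step 5: current leaves = {4,8}. Remove leaf 4 (neighbor: 5).

Answer: 4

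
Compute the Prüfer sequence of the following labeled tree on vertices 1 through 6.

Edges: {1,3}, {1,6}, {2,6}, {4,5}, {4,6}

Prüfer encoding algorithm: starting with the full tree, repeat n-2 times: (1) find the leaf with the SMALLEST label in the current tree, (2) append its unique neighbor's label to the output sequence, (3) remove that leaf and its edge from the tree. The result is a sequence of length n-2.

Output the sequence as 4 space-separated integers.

Answer: 6 1 6 4

Derivation:
Step 1: leaves = {2,3,5}. Remove smallest leaf 2, emit neighbor 6.
Step 2: leaves = {3,5}. Remove smallest leaf 3, emit neighbor 1.
Step 3: leaves = {1,5}. Remove smallest leaf 1, emit neighbor 6.
Step 4: leaves = {5,6}. Remove smallest leaf 5, emit neighbor 4.
Done: 2 vertices remain (4, 6). Sequence = [6 1 6 4]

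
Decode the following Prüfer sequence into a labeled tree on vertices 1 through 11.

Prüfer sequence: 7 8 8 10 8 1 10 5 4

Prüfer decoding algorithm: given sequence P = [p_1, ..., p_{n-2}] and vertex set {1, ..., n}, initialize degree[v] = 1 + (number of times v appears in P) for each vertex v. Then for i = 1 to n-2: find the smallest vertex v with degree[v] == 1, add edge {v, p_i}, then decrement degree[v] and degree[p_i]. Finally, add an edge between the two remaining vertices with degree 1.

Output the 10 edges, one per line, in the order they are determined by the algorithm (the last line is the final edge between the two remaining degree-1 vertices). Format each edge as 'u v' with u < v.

Initial degrees: {1:2, 2:1, 3:1, 4:2, 5:2, 6:1, 7:2, 8:4, 9:1, 10:3, 11:1}
Step 1: smallest deg-1 vertex = 2, p_1 = 7. Add edge {2,7}. Now deg[2]=0, deg[7]=1.
Step 2: smallest deg-1 vertex = 3, p_2 = 8. Add edge {3,8}. Now deg[3]=0, deg[8]=3.
Step 3: smallest deg-1 vertex = 6, p_3 = 8. Add edge {6,8}. Now deg[6]=0, deg[8]=2.
Step 4: smallest deg-1 vertex = 7, p_4 = 10. Add edge {7,10}. Now deg[7]=0, deg[10]=2.
Step 5: smallest deg-1 vertex = 9, p_5 = 8. Add edge {8,9}. Now deg[9]=0, deg[8]=1.
Step 6: smallest deg-1 vertex = 8, p_6 = 1. Add edge {1,8}. Now deg[8]=0, deg[1]=1.
Step 7: smallest deg-1 vertex = 1, p_7 = 10. Add edge {1,10}. Now deg[1]=0, deg[10]=1.
Step 8: smallest deg-1 vertex = 10, p_8 = 5. Add edge {5,10}. Now deg[10]=0, deg[5]=1.
Step 9: smallest deg-1 vertex = 5, p_9 = 4. Add edge {4,5}. Now deg[5]=0, deg[4]=1.
Final: two remaining deg-1 vertices are 4, 11. Add edge {4,11}.

Answer: 2 7
3 8
6 8
7 10
8 9
1 8
1 10
5 10
4 5
4 11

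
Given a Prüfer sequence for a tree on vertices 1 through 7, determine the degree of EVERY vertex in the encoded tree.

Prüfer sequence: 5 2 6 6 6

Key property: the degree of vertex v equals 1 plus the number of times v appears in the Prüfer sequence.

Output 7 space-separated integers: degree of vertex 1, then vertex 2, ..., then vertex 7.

Answer: 1 2 1 1 2 4 1

Derivation:
p_1 = 5: count[5] becomes 1
p_2 = 2: count[2] becomes 1
p_3 = 6: count[6] becomes 1
p_4 = 6: count[6] becomes 2
p_5 = 6: count[6] becomes 3
Degrees (1 + count): deg[1]=1+0=1, deg[2]=1+1=2, deg[3]=1+0=1, deg[4]=1+0=1, deg[5]=1+1=2, deg[6]=1+3=4, deg[7]=1+0=1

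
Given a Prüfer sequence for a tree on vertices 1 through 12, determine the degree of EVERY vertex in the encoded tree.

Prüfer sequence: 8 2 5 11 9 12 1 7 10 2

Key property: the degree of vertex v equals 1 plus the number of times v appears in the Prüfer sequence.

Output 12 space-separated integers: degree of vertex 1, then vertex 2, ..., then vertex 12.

Answer: 2 3 1 1 2 1 2 2 2 2 2 2

Derivation:
p_1 = 8: count[8] becomes 1
p_2 = 2: count[2] becomes 1
p_3 = 5: count[5] becomes 1
p_4 = 11: count[11] becomes 1
p_5 = 9: count[9] becomes 1
p_6 = 12: count[12] becomes 1
p_7 = 1: count[1] becomes 1
p_8 = 7: count[7] becomes 1
p_9 = 10: count[10] becomes 1
p_10 = 2: count[2] becomes 2
Degrees (1 + count): deg[1]=1+1=2, deg[2]=1+2=3, deg[3]=1+0=1, deg[4]=1+0=1, deg[5]=1+1=2, deg[6]=1+0=1, deg[7]=1+1=2, deg[8]=1+1=2, deg[9]=1+1=2, deg[10]=1+1=2, deg[11]=1+1=2, deg[12]=1+1=2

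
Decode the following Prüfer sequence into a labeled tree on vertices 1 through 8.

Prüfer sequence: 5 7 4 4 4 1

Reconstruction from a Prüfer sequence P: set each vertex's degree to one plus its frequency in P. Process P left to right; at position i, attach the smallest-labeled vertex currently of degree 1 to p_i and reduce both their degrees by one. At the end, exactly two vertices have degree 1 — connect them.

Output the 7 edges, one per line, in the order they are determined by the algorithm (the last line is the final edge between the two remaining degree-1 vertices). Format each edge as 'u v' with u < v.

Answer: 2 5
3 7
4 5
4 6
4 7
1 4
1 8

Derivation:
Initial degrees: {1:2, 2:1, 3:1, 4:4, 5:2, 6:1, 7:2, 8:1}
Step 1: smallest deg-1 vertex = 2, p_1 = 5. Add edge {2,5}. Now deg[2]=0, deg[5]=1.
Step 2: smallest deg-1 vertex = 3, p_2 = 7. Add edge {3,7}. Now deg[3]=0, deg[7]=1.
Step 3: smallest deg-1 vertex = 5, p_3 = 4. Add edge {4,5}. Now deg[5]=0, deg[4]=3.
Step 4: smallest deg-1 vertex = 6, p_4 = 4. Add edge {4,6}. Now deg[6]=0, deg[4]=2.
Step 5: smallest deg-1 vertex = 7, p_5 = 4. Add edge {4,7}. Now deg[7]=0, deg[4]=1.
Step 6: smallest deg-1 vertex = 4, p_6 = 1. Add edge {1,4}. Now deg[4]=0, deg[1]=1.
Final: two remaining deg-1 vertices are 1, 8. Add edge {1,8}.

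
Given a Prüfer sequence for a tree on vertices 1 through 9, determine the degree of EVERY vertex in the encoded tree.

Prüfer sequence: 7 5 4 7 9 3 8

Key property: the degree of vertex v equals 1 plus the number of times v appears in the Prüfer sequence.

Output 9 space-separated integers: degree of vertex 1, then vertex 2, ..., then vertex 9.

p_1 = 7: count[7] becomes 1
p_2 = 5: count[5] becomes 1
p_3 = 4: count[4] becomes 1
p_4 = 7: count[7] becomes 2
p_5 = 9: count[9] becomes 1
p_6 = 3: count[3] becomes 1
p_7 = 8: count[8] becomes 1
Degrees (1 + count): deg[1]=1+0=1, deg[2]=1+0=1, deg[3]=1+1=2, deg[4]=1+1=2, deg[5]=1+1=2, deg[6]=1+0=1, deg[7]=1+2=3, deg[8]=1+1=2, deg[9]=1+1=2

Answer: 1 1 2 2 2 1 3 2 2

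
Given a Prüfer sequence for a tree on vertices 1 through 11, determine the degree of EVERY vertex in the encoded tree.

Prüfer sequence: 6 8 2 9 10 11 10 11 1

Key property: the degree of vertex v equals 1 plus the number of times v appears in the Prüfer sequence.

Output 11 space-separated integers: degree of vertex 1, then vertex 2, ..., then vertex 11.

Answer: 2 2 1 1 1 2 1 2 2 3 3

Derivation:
p_1 = 6: count[6] becomes 1
p_2 = 8: count[8] becomes 1
p_3 = 2: count[2] becomes 1
p_4 = 9: count[9] becomes 1
p_5 = 10: count[10] becomes 1
p_6 = 11: count[11] becomes 1
p_7 = 10: count[10] becomes 2
p_8 = 11: count[11] becomes 2
p_9 = 1: count[1] becomes 1
Degrees (1 + count): deg[1]=1+1=2, deg[2]=1+1=2, deg[3]=1+0=1, deg[4]=1+0=1, deg[5]=1+0=1, deg[6]=1+1=2, deg[7]=1+0=1, deg[8]=1+1=2, deg[9]=1+1=2, deg[10]=1+2=3, deg[11]=1+2=3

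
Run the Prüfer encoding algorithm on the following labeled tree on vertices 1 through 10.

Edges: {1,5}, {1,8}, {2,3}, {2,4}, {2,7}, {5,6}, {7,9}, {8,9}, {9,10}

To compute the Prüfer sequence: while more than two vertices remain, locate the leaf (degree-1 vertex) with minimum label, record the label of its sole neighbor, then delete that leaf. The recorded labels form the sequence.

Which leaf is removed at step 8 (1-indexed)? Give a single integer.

Step 1: current leaves = {3,4,6,10}. Remove leaf 3 (neighbor: 2).
Step 2: current leaves = {4,6,10}. Remove leaf 4 (neighbor: 2).
Step 3: current leaves = {2,6,10}. Remove leaf 2 (neighbor: 7).
Step 4: current leaves = {6,7,10}. Remove leaf 6 (neighbor: 5).
Step 5: current leaves = {5,7,10}. Remove leaf 5 (neighbor: 1).
Step 6: current leaves = {1,7,10}. Remove leaf 1 (neighbor: 8).
Step 7: current leaves = {7,8,10}. Remove leaf 7 (neighbor: 9).
Step 8: current leaves = {8,10}. Remove leaf 8 (neighbor: 9).

Answer: 8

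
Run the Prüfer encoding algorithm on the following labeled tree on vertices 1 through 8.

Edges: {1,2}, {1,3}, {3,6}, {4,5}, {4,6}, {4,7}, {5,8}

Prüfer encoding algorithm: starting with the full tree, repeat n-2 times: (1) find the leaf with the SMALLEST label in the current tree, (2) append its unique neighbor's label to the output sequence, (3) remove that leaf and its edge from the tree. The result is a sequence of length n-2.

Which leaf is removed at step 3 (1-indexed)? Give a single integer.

Answer: 3

Derivation:
Step 1: current leaves = {2,7,8}. Remove leaf 2 (neighbor: 1).
Step 2: current leaves = {1,7,8}. Remove leaf 1 (neighbor: 3).
Step 3: current leaves = {3,7,8}. Remove leaf 3 (neighbor: 6).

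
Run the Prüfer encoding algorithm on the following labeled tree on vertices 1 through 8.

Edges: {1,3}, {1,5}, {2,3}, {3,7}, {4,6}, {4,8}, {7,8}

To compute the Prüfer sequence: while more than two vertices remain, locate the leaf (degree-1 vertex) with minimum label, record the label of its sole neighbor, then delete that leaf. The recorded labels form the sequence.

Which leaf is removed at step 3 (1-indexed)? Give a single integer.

Step 1: current leaves = {2,5,6}. Remove leaf 2 (neighbor: 3).
Step 2: current leaves = {5,6}. Remove leaf 5 (neighbor: 1).
Step 3: current leaves = {1,6}. Remove leaf 1 (neighbor: 3).

Answer: 1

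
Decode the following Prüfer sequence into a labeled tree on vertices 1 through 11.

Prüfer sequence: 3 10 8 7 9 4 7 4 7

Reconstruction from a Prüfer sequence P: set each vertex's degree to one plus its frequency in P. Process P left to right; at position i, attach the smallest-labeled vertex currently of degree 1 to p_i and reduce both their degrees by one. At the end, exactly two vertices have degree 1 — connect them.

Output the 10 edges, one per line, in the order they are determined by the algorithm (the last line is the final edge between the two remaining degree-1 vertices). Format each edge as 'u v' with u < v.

Answer: 1 3
2 10
3 8
5 7
6 9
4 8
7 9
4 10
4 7
7 11

Derivation:
Initial degrees: {1:1, 2:1, 3:2, 4:3, 5:1, 6:1, 7:4, 8:2, 9:2, 10:2, 11:1}
Step 1: smallest deg-1 vertex = 1, p_1 = 3. Add edge {1,3}. Now deg[1]=0, deg[3]=1.
Step 2: smallest deg-1 vertex = 2, p_2 = 10. Add edge {2,10}. Now deg[2]=0, deg[10]=1.
Step 3: smallest deg-1 vertex = 3, p_3 = 8. Add edge {3,8}. Now deg[3]=0, deg[8]=1.
Step 4: smallest deg-1 vertex = 5, p_4 = 7. Add edge {5,7}. Now deg[5]=0, deg[7]=3.
Step 5: smallest deg-1 vertex = 6, p_5 = 9. Add edge {6,9}. Now deg[6]=0, deg[9]=1.
Step 6: smallest deg-1 vertex = 8, p_6 = 4. Add edge {4,8}. Now deg[8]=0, deg[4]=2.
Step 7: smallest deg-1 vertex = 9, p_7 = 7. Add edge {7,9}. Now deg[9]=0, deg[7]=2.
Step 8: smallest deg-1 vertex = 10, p_8 = 4. Add edge {4,10}. Now deg[10]=0, deg[4]=1.
Step 9: smallest deg-1 vertex = 4, p_9 = 7. Add edge {4,7}. Now deg[4]=0, deg[7]=1.
Final: two remaining deg-1 vertices are 7, 11. Add edge {7,11}.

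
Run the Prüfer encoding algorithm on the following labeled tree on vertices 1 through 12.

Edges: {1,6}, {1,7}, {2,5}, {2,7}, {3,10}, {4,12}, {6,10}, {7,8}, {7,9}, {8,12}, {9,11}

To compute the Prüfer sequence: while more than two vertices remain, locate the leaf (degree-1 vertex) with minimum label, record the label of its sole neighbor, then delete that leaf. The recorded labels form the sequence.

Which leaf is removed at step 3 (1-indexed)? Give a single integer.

Answer: 5

Derivation:
Step 1: current leaves = {3,4,5,11}. Remove leaf 3 (neighbor: 10).
Step 2: current leaves = {4,5,10,11}. Remove leaf 4 (neighbor: 12).
Step 3: current leaves = {5,10,11,12}. Remove leaf 5 (neighbor: 2).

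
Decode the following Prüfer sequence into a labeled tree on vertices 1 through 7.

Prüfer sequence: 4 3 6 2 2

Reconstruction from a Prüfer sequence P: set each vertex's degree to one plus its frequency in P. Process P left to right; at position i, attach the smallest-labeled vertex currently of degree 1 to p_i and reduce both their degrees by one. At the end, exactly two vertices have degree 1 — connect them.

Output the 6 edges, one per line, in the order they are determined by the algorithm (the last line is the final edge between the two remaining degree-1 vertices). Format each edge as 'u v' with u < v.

Answer: 1 4
3 4
3 6
2 5
2 6
2 7

Derivation:
Initial degrees: {1:1, 2:3, 3:2, 4:2, 5:1, 6:2, 7:1}
Step 1: smallest deg-1 vertex = 1, p_1 = 4. Add edge {1,4}. Now deg[1]=0, deg[4]=1.
Step 2: smallest deg-1 vertex = 4, p_2 = 3. Add edge {3,4}. Now deg[4]=0, deg[3]=1.
Step 3: smallest deg-1 vertex = 3, p_3 = 6. Add edge {3,6}. Now deg[3]=0, deg[6]=1.
Step 4: smallest deg-1 vertex = 5, p_4 = 2. Add edge {2,5}. Now deg[5]=0, deg[2]=2.
Step 5: smallest deg-1 vertex = 6, p_5 = 2. Add edge {2,6}. Now deg[6]=0, deg[2]=1.
Final: two remaining deg-1 vertices are 2, 7. Add edge {2,7}.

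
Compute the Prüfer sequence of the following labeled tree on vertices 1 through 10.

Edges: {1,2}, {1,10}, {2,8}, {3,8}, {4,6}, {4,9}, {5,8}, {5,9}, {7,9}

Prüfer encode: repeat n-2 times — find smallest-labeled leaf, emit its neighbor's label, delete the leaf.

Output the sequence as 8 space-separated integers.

Answer: 8 4 9 9 5 8 2 1

Derivation:
Step 1: leaves = {3,6,7,10}. Remove smallest leaf 3, emit neighbor 8.
Step 2: leaves = {6,7,10}. Remove smallest leaf 6, emit neighbor 4.
Step 3: leaves = {4,7,10}. Remove smallest leaf 4, emit neighbor 9.
Step 4: leaves = {7,10}. Remove smallest leaf 7, emit neighbor 9.
Step 5: leaves = {9,10}. Remove smallest leaf 9, emit neighbor 5.
Step 6: leaves = {5,10}. Remove smallest leaf 5, emit neighbor 8.
Step 7: leaves = {8,10}. Remove smallest leaf 8, emit neighbor 2.
Step 8: leaves = {2,10}. Remove smallest leaf 2, emit neighbor 1.
Done: 2 vertices remain (1, 10). Sequence = [8 4 9 9 5 8 2 1]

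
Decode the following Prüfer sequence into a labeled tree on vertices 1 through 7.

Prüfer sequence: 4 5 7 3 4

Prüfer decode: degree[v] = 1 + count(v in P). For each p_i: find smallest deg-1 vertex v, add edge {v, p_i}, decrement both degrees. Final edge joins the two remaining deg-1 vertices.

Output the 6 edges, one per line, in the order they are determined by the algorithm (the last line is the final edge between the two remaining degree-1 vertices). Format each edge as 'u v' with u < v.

Initial degrees: {1:1, 2:1, 3:2, 4:3, 5:2, 6:1, 7:2}
Step 1: smallest deg-1 vertex = 1, p_1 = 4. Add edge {1,4}. Now deg[1]=0, deg[4]=2.
Step 2: smallest deg-1 vertex = 2, p_2 = 5. Add edge {2,5}. Now deg[2]=0, deg[5]=1.
Step 3: smallest deg-1 vertex = 5, p_3 = 7. Add edge {5,7}. Now deg[5]=0, deg[7]=1.
Step 4: smallest deg-1 vertex = 6, p_4 = 3. Add edge {3,6}. Now deg[6]=0, deg[3]=1.
Step 5: smallest deg-1 vertex = 3, p_5 = 4. Add edge {3,4}. Now deg[3]=0, deg[4]=1.
Final: two remaining deg-1 vertices are 4, 7. Add edge {4,7}.

Answer: 1 4
2 5
5 7
3 6
3 4
4 7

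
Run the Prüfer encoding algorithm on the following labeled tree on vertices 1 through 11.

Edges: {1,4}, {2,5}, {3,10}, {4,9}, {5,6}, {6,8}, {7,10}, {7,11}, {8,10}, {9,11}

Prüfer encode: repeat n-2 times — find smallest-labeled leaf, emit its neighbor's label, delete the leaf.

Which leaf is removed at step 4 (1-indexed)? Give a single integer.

Answer: 4

Derivation:
Step 1: current leaves = {1,2,3}. Remove leaf 1 (neighbor: 4).
Step 2: current leaves = {2,3,4}. Remove leaf 2 (neighbor: 5).
Step 3: current leaves = {3,4,5}. Remove leaf 3 (neighbor: 10).
Step 4: current leaves = {4,5}. Remove leaf 4 (neighbor: 9).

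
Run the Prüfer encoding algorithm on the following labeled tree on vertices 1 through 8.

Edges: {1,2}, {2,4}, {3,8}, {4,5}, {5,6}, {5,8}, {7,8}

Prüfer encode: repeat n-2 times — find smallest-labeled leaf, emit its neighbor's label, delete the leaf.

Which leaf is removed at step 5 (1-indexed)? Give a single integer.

Step 1: current leaves = {1,3,6,7}. Remove leaf 1 (neighbor: 2).
Step 2: current leaves = {2,3,6,7}. Remove leaf 2 (neighbor: 4).
Step 3: current leaves = {3,4,6,7}. Remove leaf 3 (neighbor: 8).
Step 4: current leaves = {4,6,7}. Remove leaf 4 (neighbor: 5).
Step 5: current leaves = {6,7}. Remove leaf 6 (neighbor: 5).

Answer: 6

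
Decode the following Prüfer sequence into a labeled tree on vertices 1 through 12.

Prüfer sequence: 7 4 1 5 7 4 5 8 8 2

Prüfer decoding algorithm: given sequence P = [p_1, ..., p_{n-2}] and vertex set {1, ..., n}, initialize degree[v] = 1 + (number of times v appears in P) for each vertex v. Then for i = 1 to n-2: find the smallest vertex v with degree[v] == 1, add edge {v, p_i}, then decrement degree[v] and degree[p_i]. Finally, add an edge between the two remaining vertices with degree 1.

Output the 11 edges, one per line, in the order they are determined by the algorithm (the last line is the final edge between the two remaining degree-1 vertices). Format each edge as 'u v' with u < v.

Answer: 3 7
4 6
1 9
1 5
7 10
4 7
4 5
5 8
8 11
2 8
2 12

Derivation:
Initial degrees: {1:2, 2:2, 3:1, 4:3, 5:3, 6:1, 7:3, 8:3, 9:1, 10:1, 11:1, 12:1}
Step 1: smallest deg-1 vertex = 3, p_1 = 7. Add edge {3,7}. Now deg[3]=0, deg[7]=2.
Step 2: smallest deg-1 vertex = 6, p_2 = 4. Add edge {4,6}. Now deg[6]=0, deg[4]=2.
Step 3: smallest deg-1 vertex = 9, p_3 = 1. Add edge {1,9}. Now deg[9]=0, deg[1]=1.
Step 4: smallest deg-1 vertex = 1, p_4 = 5. Add edge {1,5}. Now deg[1]=0, deg[5]=2.
Step 5: smallest deg-1 vertex = 10, p_5 = 7. Add edge {7,10}. Now deg[10]=0, deg[7]=1.
Step 6: smallest deg-1 vertex = 7, p_6 = 4. Add edge {4,7}. Now deg[7]=0, deg[4]=1.
Step 7: smallest deg-1 vertex = 4, p_7 = 5. Add edge {4,5}. Now deg[4]=0, deg[5]=1.
Step 8: smallest deg-1 vertex = 5, p_8 = 8. Add edge {5,8}. Now deg[5]=0, deg[8]=2.
Step 9: smallest deg-1 vertex = 11, p_9 = 8. Add edge {8,11}. Now deg[11]=0, deg[8]=1.
Step 10: smallest deg-1 vertex = 8, p_10 = 2. Add edge {2,8}. Now deg[8]=0, deg[2]=1.
Final: two remaining deg-1 vertices are 2, 12. Add edge {2,12}.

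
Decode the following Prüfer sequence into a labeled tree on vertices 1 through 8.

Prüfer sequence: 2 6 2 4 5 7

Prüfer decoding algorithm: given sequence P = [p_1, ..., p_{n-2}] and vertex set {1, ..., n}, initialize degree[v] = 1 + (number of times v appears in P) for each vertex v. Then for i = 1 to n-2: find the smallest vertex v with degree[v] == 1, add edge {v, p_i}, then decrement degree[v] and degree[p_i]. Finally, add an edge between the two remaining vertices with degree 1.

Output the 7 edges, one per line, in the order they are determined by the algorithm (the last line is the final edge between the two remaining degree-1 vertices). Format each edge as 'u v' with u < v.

Initial degrees: {1:1, 2:3, 3:1, 4:2, 5:2, 6:2, 7:2, 8:1}
Step 1: smallest deg-1 vertex = 1, p_1 = 2. Add edge {1,2}. Now deg[1]=0, deg[2]=2.
Step 2: smallest deg-1 vertex = 3, p_2 = 6. Add edge {3,6}. Now deg[3]=0, deg[6]=1.
Step 3: smallest deg-1 vertex = 6, p_3 = 2. Add edge {2,6}. Now deg[6]=0, deg[2]=1.
Step 4: smallest deg-1 vertex = 2, p_4 = 4. Add edge {2,4}. Now deg[2]=0, deg[4]=1.
Step 5: smallest deg-1 vertex = 4, p_5 = 5. Add edge {4,5}. Now deg[4]=0, deg[5]=1.
Step 6: smallest deg-1 vertex = 5, p_6 = 7. Add edge {5,7}. Now deg[5]=0, deg[7]=1.
Final: two remaining deg-1 vertices are 7, 8. Add edge {7,8}.

Answer: 1 2
3 6
2 6
2 4
4 5
5 7
7 8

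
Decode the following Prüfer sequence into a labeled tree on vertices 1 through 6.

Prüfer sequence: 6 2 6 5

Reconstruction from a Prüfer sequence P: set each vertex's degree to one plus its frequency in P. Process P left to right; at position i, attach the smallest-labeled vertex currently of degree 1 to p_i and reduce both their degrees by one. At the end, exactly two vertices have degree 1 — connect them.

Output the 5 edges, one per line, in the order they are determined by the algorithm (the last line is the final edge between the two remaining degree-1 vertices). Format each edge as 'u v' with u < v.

Answer: 1 6
2 3
2 6
4 5
5 6

Derivation:
Initial degrees: {1:1, 2:2, 3:1, 4:1, 5:2, 6:3}
Step 1: smallest deg-1 vertex = 1, p_1 = 6. Add edge {1,6}. Now deg[1]=0, deg[6]=2.
Step 2: smallest deg-1 vertex = 3, p_2 = 2. Add edge {2,3}. Now deg[3]=0, deg[2]=1.
Step 3: smallest deg-1 vertex = 2, p_3 = 6. Add edge {2,6}. Now deg[2]=0, deg[6]=1.
Step 4: smallest deg-1 vertex = 4, p_4 = 5. Add edge {4,5}. Now deg[4]=0, deg[5]=1.
Final: two remaining deg-1 vertices are 5, 6. Add edge {5,6}.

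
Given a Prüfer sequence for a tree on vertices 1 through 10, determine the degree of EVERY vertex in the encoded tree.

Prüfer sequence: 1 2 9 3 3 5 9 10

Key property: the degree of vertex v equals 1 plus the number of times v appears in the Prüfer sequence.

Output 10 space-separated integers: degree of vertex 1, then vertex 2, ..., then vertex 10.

Answer: 2 2 3 1 2 1 1 1 3 2

Derivation:
p_1 = 1: count[1] becomes 1
p_2 = 2: count[2] becomes 1
p_3 = 9: count[9] becomes 1
p_4 = 3: count[3] becomes 1
p_5 = 3: count[3] becomes 2
p_6 = 5: count[5] becomes 1
p_7 = 9: count[9] becomes 2
p_8 = 10: count[10] becomes 1
Degrees (1 + count): deg[1]=1+1=2, deg[2]=1+1=2, deg[3]=1+2=3, deg[4]=1+0=1, deg[5]=1+1=2, deg[6]=1+0=1, deg[7]=1+0=1, deg[8]=1+0=1, deg[9]=1+2=3, deg[10]=1+1=2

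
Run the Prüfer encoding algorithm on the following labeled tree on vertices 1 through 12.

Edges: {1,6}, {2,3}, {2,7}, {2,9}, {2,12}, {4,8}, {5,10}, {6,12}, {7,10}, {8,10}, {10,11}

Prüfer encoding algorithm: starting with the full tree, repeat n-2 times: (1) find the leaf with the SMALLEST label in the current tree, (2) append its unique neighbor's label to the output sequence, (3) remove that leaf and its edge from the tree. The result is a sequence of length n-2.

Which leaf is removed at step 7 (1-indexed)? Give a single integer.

Step 1: current leaves = {1,3,4,5,9,11}. Remove leaf 1 (neighbor: 6).
Step 2: current leaves = {3,4,5,6,9,11}. Remove leaf 3 (neighbor: 2).
Step 3: current leaves = {4,5,6,9,11}. Remove leaf 4 (neighbor: 8).
Step 4: current leaves = {5,6,8,9,11}. Remove leaf 5 (neighbor: 10).
Step 5: current leaves = {6,8,9,11}. Remove leaf 6 (neighbor: 12).
Step 6: current leaves = {8,9,11,12}. Remove leaf 8 (neighbor: 10).
Step 7: current leaves = {9,11,12}. Remove leaf 9 (neighbor: 2).

Answer: 9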